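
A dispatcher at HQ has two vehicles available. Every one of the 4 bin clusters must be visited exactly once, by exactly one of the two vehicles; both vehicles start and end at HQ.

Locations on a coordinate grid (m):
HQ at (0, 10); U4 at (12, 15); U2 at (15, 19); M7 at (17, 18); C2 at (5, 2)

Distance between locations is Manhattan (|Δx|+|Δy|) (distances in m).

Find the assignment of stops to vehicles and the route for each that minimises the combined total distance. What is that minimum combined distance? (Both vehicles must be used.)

Minimum combined distance: 78 m.

Try each way of splitting the stops between the two vehicles (each non-empty) and, for each split, find the best tour for each vehicle:
  {U4} + {U2, M7, C2}: 34 + 68 = 102
  {U2} + {U4, M7, C2}: 48 + 66 = 114
  {U4, U2} + {M7, C2}: 48 + 66 = 114
  {M7} + {U4, U2, C2}: 50 + 64 = 114
  {U4, M7} + {U2, C2}: 50 + 64 = 114
  {U2, M7} + {U4, C2}: 52 + 50 = 102
  … (7 splits in total)
  {U4, U2, M7} + {C2}: 52 + 26 = 78  ← best
Best: vehicle 1 HQ → U4 → U2 → M7 → HQ = 52; vehicle 2 HQ → C2 → HQ = 26; combined 78.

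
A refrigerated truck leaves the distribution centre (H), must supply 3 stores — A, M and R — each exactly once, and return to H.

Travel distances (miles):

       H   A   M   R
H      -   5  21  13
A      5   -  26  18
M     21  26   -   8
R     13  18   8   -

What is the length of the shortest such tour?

H - A - M - R - H: 5+26+8+13 = 52
H - A - R - M - H: 5+18+8+21 = 52
H - M - A - R - H: 21+26+18+13 = 78
The minimum is 52.
One optimal route: H → A → M → R → H (or its reverse).

Minimum total distance: 52 miles.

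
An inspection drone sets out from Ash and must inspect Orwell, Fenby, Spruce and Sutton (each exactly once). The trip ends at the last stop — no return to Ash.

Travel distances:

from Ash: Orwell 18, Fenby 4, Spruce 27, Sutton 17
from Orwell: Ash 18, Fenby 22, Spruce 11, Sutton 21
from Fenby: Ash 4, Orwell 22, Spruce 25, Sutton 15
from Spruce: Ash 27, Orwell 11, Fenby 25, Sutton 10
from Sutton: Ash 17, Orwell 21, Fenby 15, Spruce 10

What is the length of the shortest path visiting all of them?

Shortest open route: 40.

There are 4! = 24 possible orderings.
Ash → Orwell → Fenby → Spruce → Sutton: 18+22+25+10 = 75
Ash → Orwell → Fenby → Sutton → Spruce: 18+22+15+10 = 65
Ash → Orwell → Spruce → Fenby → Sutton: 18+11+25+15 = 69
Ash → Orwell → Spruce → Sutton → Fenby: 18+11+10+15 = 54
Ash → Orwell → Sutton → Fenby → Spruce: 18+21+15+25 = 79
Ash → Orwell → Sutton → Spruce → Fenby: 18+21+10+25 = 74
Ash → Fenby → Orwell → Spruce → Sutton: 4+22+11+10 = 47
Ash → Fenby → Orwell → Sutton → Spruce: 4+22+21+10 = 57
Ash → Fenby → Spruce → Orwell → Sutton: 4+25+11+21 = 61
Ash → Fenby → Spruce → Sutton → Orwell: 4+25+10+21 = 60
Ash → Fenby → Sutton → Orwell → Spruce: 4+15+21+11 = 51
Ash → Fenby → Sutton → Spruce → Orwell: 4+15+10+11 = 40
Ash → Spruce → Orwell → Fenby → Sutton: 27+11+22+15 = 75
Ash → Spruce → Orwell → Sutton → Fenby: 27+11+21+15 = 74
… (10 more)
The minimum is 40.
One shortest path: Ash → Fenby → Sutton → Spruce → Orwell.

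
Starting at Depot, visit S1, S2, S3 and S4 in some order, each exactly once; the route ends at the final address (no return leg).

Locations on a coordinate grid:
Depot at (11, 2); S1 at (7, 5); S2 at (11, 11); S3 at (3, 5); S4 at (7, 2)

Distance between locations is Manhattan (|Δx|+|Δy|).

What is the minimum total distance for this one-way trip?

Minimum one-way distance = 25.

There are 4! = 24 possible orderings.
Depot→S1→S2→S3→S4: 7+10+14+7 = 38
Depot→S1→S2→S4→S3: 7+10+13+7 = 37
Depot→S1→S3→S2→S4: 7+4+14+13 = 38
Depot→S1→S3→S4→S2: 7+4+7+13 = 31
Depot→S1→S4→S2→S3: 7+3+13+14 = 37
Depot→S1→S4→S3→S2: 7+3+7+14 = 31
Depot→S2→S1→S3→S4: 9+10+4+7 = 30
Depot→S2→S1→S4→S3: 9+10+3+7 = 29
Depot→S2→S3→S1→S4: 9+14+4+3 = 30
Depot→S2→S3→S4→S1: 9+14+7+3 = 33
Depot→S2→S4→S1→S3: 9+13+3+4 = 29
Depot→S2→S4→S3→S1: 9+13+7+4 = 33
Depot→S3→S1→S2→S4: 11+4+10+13 = 38
Depot→S3→S1→S4→S2: 11+4+3+13 = 31
… (10 more)
Depot→S4→S1→S3→S2: 4+3+4+14 = 25  ← best
The minimum is 25.
One shortest path: Depot → S4 → S1 → S3 → S2.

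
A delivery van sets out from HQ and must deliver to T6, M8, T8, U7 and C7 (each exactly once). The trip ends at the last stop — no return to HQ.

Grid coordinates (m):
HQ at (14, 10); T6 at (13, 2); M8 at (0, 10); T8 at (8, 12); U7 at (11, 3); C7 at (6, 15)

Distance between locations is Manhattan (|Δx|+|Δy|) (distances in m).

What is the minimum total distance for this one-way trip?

There are 5! = 120 possible orderings.
HQ→T6→M8→T8→U7→C7: 9+21+10+12+17 = 69
HQ→T6→M8→T8→C7→U7: 9+21+10+5+17 = 62
HQ→T6→M8→U7→T8→C7: 9+21+18+12+5 = 65
HQ→T6→M8→U7→C7→T8: 9+21+18+17+5 = 70
HQ→T6→M8→C7→T8→U7: 9+21+11+5+12 = 58
HQ→T6→M8→C7→U7→T8: 9+21+11+17+12 = 70
HQ→T6→T8→M8→U7→C7: 9+15+10+18+17 = 69
HQ→T6→T8→M8→C7→U7: 9+15+10+11+17 = 62
HQ→T6→T8→U7→M8→C7: 9+15+12+18+11 = 65
HQ→T6→T8→U7→C7→M8: 9+15+12+17+11 = 64
HQ→T6→T8→C7→M8→U7: 9+15+5+11+18 = 58
HQ→T6→T8→C7→U7→M8: 9+15+5+17+18 = 64
HQ→T6→U7→M8→T8→C7: 9+3+18+10+5 = 45
HQ→T6→U7→M8→C7→T8: 9+3+18+11+5 = 46
… (106 more)
HQ→T6→U7→T8→C7→M8: 9+3+12+5+11 = 40  ← best
The minimum is 40.
One shortest path: HQ → T6 → U7 → T8 → C7 → M8.

Minimum one-way distance = 40 m.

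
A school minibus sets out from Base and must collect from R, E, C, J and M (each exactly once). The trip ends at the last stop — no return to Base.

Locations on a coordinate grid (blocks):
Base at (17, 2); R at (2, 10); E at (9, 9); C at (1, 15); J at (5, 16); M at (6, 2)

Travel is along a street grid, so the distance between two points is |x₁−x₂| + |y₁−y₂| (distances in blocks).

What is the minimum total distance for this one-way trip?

There are 5! = 120 possible orderings.
Base→R→E→C→J→M: 23+8+14+5+15 = 65
Base→R→E→C→M→J: 23+8+14+18+15 = 78
Base→R→E→J→C→M: 23+8+11+5+18 = 65
Base→R→E→J→M→C: 23+8+11+15+18 = 75
Base→R→E→M→C→J: 23+8+10+18+5 = 64
Base→R→E→M→J→C: 23+8+10+15+5 = 61
Base→R→C→E→J→M: 23+6+14+11+15 = 69
Base→R→C→E→M→J: 23+6+14+10+15 = 68
Base→R→C→J→E→M: 23+6+5+11+10 = 55
Base→R→C→J→M→E: 23+6+5+15+10 = 59
Base→R→C→M→E→J: 23+6+18+10+11 = 68
Base→R→C→M→J→E: 23+6+18+15+11 = 73
Base→R→J→E→C→M: 23+9+11+14+18 = 75
Base→R→J→E→M→C: 23+9+11+10+18 = 71
… (106 more)
Base→M→E→R→C→J: 11+10+8+6+5 = 40  ← best
The minimum is 40.
One shortest path: Base → M → E → R → C → J.

Shortest open route: 40 blocks.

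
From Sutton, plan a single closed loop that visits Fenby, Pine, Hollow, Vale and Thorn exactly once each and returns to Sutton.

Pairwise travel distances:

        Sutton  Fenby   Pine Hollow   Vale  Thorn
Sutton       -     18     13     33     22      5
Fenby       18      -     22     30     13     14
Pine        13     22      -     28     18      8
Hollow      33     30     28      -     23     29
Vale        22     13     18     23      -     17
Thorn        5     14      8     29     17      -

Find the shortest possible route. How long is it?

Sutton → Fenby → Pine → Hollow → Vale → Thorn → Sutton: 18+22+28+23+17+5 = 113
Sutton → Fenby → Pine → Hollow → Thorn → Vale → Sutton: 18+22+28+29+17+22 = 136
Sutton → Fenby → Pine → Vale → Hollow → Thorn → Sutton: 18+22+18+23+29+5 = 115
Sutton → Fenby → Pine → Vale → Thorn → Hollow → Sutton: 18+22+18+17+29+33 = 137
Sutton → Fenby → Pine → Thorn → Hollow → Vale → Sutton: 18+22+8+29+23+22 = 122
Sutton → Fenby → Pine → Thorn → Vale → Hollow → Sutton: 18+22+8+17+23+33 = 121
Sutton → Fenby → Hollow → Pine → Vale → Thorn → Sutton: 18+30+28+18+17+5 = 116
Sutton → Fenby → Hollow → Pine → Thorn → Vale → Sutton: 18+30+28+8+17+22 = 123
Sutton → Fenby → Hollow → Vale → Pine → Thorn → Sutton: 18+30+23+18+8+5 = 102
Sutton → Fenby → Hollow → Vale → Thorn → Pine → Sutton: 18+30+23+17+8+13 = 109
Sutton → Fenby → Hollow → Thorn → Pine → Vale → Sutton: 18+30+29+8+18+22 = 125
Sutton → Fenby → Hollow → Thorn → Vale → Pine → Sutton: 18+30+29+17+18+13 = 125
Sutton → Fenby → Vale → Pine → Hollow → Thorn → Sutton: 18+13+18+28+29+5 = 111
Sutton → Fenby → Vale → Pine → Thorn → Hollow → Sutton: 18+13+18+8+29+33 = 119
… (46 more)
Sutton → Fenby → Vale → Hollow → Pine → Thorn → Sutton: 18+13+23+28+8+5 = 95  ← best
The minimum is 95.
One optimal route: Sutton → Fenby → Vale → Hollow → Pine → Thorn → Sutton (or its reverse).

Minimum total distance: 95.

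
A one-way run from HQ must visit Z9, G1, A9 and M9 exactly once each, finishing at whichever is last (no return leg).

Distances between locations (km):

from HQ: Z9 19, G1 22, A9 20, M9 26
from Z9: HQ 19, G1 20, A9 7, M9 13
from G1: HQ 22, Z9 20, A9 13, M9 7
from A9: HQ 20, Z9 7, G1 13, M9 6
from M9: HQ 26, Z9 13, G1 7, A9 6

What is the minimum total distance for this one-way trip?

39 km — the minimum one-way total.

There are 4! = 24 possible orderings.
HQ - Z9 - G1 - A9 - M9: 19+20+13+6 = 58
HQ - Z9 - G1 - M9 - A9: 19+20+7+6 = 52
HQ - Z9 - A9 - G1 - M9: 19+7+13+7 = 46
HQ - Z9 - A9 - M9 - G1: 19+7+6+7 = 39
HQ - Z9 - M9 - G1 - A9: 19+13+7+13 = 52
HQ - Z9 - M9 - A9 - G1: 19+13+6+13 = 51
HQ - G1 - Z9 - A9 - M9: 22+20+7+6 = 55
HQ - G1 - Z9 - M9 - A9: 22+20+13+6 = 61
HQ - G1 - A9 - Z9 - M9: 22+13+7+13 = 55
HQ - G1 - A9 - M9 - Z9: 22+13+6+13 = 54
HQ - G1 - M9 - Z9 - A9: 22+7+13+7 = 49
HQ - G1 - M9 - A9 - Z9: 22+7+6+7 = 42
HQ - A9 - Z9 - G1 - M9: 20+7+20+7 = 54
HQ - A9 - Z9 - M9 - G1: 20+7+13+7 = 47
… (10 more)
The minimum is 39.
One shortest path: HQ → Z9 → A9 → M9 → G1.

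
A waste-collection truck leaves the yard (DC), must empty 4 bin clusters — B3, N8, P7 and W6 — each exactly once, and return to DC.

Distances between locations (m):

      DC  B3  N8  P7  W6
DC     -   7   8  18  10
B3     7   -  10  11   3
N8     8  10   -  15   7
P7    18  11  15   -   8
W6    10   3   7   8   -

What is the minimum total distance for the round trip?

DC - B3 - N8 - P7 - W6 - DC: 7+10+15+8+10 = 50
DC - B3 - N8 - W6 - P7 - DC: 7+10+7+8+18 = 50
DC - B3 - P7 - N8 - W6 - DC: 7+11+15+7+10 = 50
DC - B3 - P7 - W6 - N8 - DC: 7+11+8+7+8 = 41
DC - B3 - W6 - N8 - P7 - DC: 7+3+7+15+18 = 50
DC - B3 - W6 - P7 - N8 - DC: 7+3+8+15+8 = 41
DC - N8 - B3 - P7 - W6 - DC: 8+10+11+8+10 = 47
DC - N8 - B3 - W6 - P7 - DC: 8+10+3+8+18 = 47
DC - N8 - P7 - B3 - W6 - DC: 8+15+11+3+10 = 47
DC - N8 - W6 - B3 - P7 - DC: 8+7+3+11+18 = 47
DC - P7 - B3 - N8 - W6 - DC: 18+11+10+7+10 = 56
DC - P7 - N8 - B3 - W6 - DC: 18+15+10+3+10 = 56
The minimum is 41.
One optimal route: DC → B3 → P7 → W6 → N8 → DC (or its reverse).

41 m — the shortest possible round trip.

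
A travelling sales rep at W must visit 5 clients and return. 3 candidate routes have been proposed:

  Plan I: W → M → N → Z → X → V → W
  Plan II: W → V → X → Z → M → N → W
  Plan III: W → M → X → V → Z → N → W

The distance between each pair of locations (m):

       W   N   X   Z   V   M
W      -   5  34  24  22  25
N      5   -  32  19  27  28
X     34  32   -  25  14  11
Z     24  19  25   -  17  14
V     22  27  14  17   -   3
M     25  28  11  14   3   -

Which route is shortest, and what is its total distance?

Plan I: 25 + 28 + 19 + 25 + 14 + 22 = 133
Plan II: 22 + 14 + 25 + 14 + 28 + 5 = 108
Plan III: 25 + 11 + 14 + 17 + 19 + 5 = 91

Shortest is Plan III, total 91 m.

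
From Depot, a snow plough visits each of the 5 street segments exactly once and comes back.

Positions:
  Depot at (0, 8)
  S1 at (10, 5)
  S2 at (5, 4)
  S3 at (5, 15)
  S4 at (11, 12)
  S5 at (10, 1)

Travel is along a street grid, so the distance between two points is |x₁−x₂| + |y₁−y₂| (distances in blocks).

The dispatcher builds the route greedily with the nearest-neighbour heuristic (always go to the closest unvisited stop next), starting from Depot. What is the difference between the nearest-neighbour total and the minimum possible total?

Excess over optimum: 2 blocks.

From Depot: S2=9, S3=12, S1=13, S4=15, S5=17 → choose S2 (9).
From S2: S1=6, S5=8, S3=11, S4=14 → choose S1 (6).
From S1: S5=4, S4=8, S3=15 → choose S5 (4).
From S5: S4=12, S3=19 → choose S4 (12).
From S4: S3=9 → choose S3 (9).
NN route Depot → S2 → S1 → S5 → S4 → S3 → Depot costs 52.
Optimal: Depot → S2 → S5 → S1 → S4 → S3 → Depot costs 50 (by enumerating all 60 distinct tours).
Excess = 52 − 50 = 2.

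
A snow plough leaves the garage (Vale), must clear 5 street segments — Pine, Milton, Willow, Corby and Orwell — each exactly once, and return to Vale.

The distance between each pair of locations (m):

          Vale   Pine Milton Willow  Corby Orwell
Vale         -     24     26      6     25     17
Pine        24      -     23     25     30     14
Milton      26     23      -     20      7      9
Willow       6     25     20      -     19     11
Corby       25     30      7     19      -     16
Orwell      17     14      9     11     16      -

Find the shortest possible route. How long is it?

Shortest round trip = 79 m.

Vale-Pine-Milton-Willow-Corby-Orwell-Vale: 24+23+20+19+16+17 = 119
Vale-Pine-Milton-Willow-Orwell-Corby-Vale: 24+23+20+11+16+25 = 119
Vale-Pine-Milton-Corby-Willow-Orwell-Vale: 24+23+7+19+11+17 = 101
Vale-Pine-Milton-Corby-Orwell-Willow-Vale: 24+23+7+16+11+6 = 87
Vale-Pine-Milton-Orwell-Willow-Corby-Vale: 24+23+9+11+19+25 = 111
Vale-Pine-Milton-Orwell-Corby-Willow-Vale: 24+23+9+16+19+6 = 97
Vale-Pine-Willow-Milton-Corby-Orwell-Vale: 24+25+20+7+16+17 = 109
Vale-Pine-Willow-Milton-Orwell-Corby-Vale: 24+25+20+9+16+25 = 119
Vale-Pine-Willow-Corby-Milton-Orwell-Vale: 24+25+19+7+9+17 = 101
Vale-Pine-Willow-Corby-Orwell-Milton-Vale: 24+25+19+16+9+26 = 119
Vale-Pine-Willow-Orwell-Milton-Corby-Vale: 24+25+11+9+7+25 = 101
Vale-Pine-Willow-Orwell-Corby-Milton-Vale: 24+25+11+16+7+26 = 109
Vale-Pine-Corby-Milton-Willow-Orwell-Vale: 24+30+7+20+11+17 = 109
Vale-Pine-Corby-Milton-Orwell-Willow-Vale: 24+30+7+9+11+6 = 87
… (46 more)
Vale-Pine-Orwell-Milton-Corby-Willow-Vale: 24+14+9+7+19+6 = 79  ← best
The minimum is 79.
One optimal route: Vale → Pine → Orwell → Milton → Corby → Willow → Vale (or its reverse).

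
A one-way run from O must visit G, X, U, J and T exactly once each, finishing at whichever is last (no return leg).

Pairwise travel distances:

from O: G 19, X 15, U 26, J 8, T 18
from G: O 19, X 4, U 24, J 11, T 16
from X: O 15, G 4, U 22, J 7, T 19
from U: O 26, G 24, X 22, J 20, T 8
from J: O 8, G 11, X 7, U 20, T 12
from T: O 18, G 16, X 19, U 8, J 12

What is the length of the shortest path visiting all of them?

There are 5! = 120 possible orderings.
O - G - X - U - J - T: 19+4+22+20+12 = 77
O - G - X - U - T - J: 19+4+22+8+12 = 65
O - G - X - J - U - T: 19+4+7+20+8 = 58
O - G - X - J - T - U: 19+4+7+12+8 = 50
O - G - X - T - U - J: 19+4+19+8+20 = 70
O - G - X - T - J - U: 19+4+19+12+20 = 74
O - G - U - X - J - T: 19+24+22+7+12 = 84
O - G - U - X - T - J: 19+24+22+19+12 = 96
O - G - U - J - X - T: 19+24+20+7+19 = 89
O - G - U - J - T - X: 19+24+20+12+19 = 94
O - G - U - T - X - J: 19+24+8+19+7 = 77
O - G - U - T - J - X: 19+24+8+12+7 = 70
O - G - J - X - U - T: 19+11+7+22+8 = 67
O - G - J - X - T - U: 19+11+7+19+8 = 64
… (106 more)
O - J - X - G - T - U: 8+7+4+16+8 = 43  ← best
The minimum is 43.
One shortest path: O → J → X → G → T → U.

Minimum one-way distance = 43.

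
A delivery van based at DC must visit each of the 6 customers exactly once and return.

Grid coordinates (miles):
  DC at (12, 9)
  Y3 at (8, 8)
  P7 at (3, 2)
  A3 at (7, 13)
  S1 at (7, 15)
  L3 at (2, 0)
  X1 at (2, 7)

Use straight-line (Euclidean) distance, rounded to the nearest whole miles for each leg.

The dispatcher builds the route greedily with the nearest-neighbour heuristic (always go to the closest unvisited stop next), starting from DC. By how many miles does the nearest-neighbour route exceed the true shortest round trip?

The nearest-neighbour route is 2 miles longer than optimal.

DC: Y3=4, A3=6, S1=8, X1=10, P7=11, L3=13 ⇒ Y3
Y3: A3=5, X1=6, S1=7, P7=8, L3=10 ⇒ A3
A3: S1=2, X1=8, P7=12, L3=14 ⇒ S1
S1: X1=9, P7=14, L3=16 ⇒ X1
X1: P7=5, L3=7 ⇒ P7
P7: L3=2 ⇒ L3
NN route DC → Y3 → A3 → S1 → X1 → P7 → L3 → DC costs 40.
Optimal: DC → Y3 → P7 → L3 → X1 → S1 → A3 → DC costs 38 (by enumerating all 360 distinct tours).
Excess = 40 − 38 = 2.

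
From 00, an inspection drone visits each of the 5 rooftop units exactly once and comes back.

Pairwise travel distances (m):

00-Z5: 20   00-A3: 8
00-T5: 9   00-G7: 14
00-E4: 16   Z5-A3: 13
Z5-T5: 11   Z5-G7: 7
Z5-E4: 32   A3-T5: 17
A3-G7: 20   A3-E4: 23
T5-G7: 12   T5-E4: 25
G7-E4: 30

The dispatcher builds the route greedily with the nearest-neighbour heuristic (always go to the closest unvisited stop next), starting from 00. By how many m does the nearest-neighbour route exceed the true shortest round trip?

From 00: A3=8, T5=9, G7=14, E4=16, Z5=20 → choose A3 (8).
From A3: Z5=13, T5=17, G7=20, E4=23 → choose Z5 (13).
From Z5: G7=7, T5=11, E4=32 → choose G7 (7).
From G7: T5=12, E4=30 → choose T5 (12).
From T5: E4=25 → choose E4 (25).
NN route 00 → A3 → Z5 → G7 → T5 → E4 → 00 costs 81.
Optimal: 00 → T5 → G7 → Z5 → A3 → E4 → 00 costs 80 (by enumerating all 60 distinct tours).
Excess = 81 − 80 = 1.

1 m longer than the optimal tour.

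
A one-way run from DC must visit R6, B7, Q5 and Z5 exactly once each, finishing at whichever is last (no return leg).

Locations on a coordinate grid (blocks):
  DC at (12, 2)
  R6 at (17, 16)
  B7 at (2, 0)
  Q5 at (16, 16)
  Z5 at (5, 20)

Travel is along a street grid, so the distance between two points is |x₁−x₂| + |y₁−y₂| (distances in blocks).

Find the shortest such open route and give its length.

Shortest open route: 51 blocks.

There are 4! = 24 possible orderings.
DC→R6→B7→Q5→Z5: 19+31+30+15 = 95
DC→R6→B7→Z5→Q5: 19+31+23+15 = 88
DC→R6→Q5→B7→Z5: 19+1+30+23 = 73
DC→R6→Q5→Z5→B7: 19+1+15+23 = 58
DC→R6→Z5→B7→Q5: 19+16+23+30 = 88
DC→R6→Z5→Q5→B7: 19+16+15+30 = 80
DC→B7→R6→Q5→Z5: 12+31+1+15 = 59
DC→B7→R6→Z5→Q5: 12+31+16+15 = 74
DC→B7→Q5→R6→Z5: 12+30+1+16 = 59
DC→B7→Q5→Z5→R6: 12+30+15+16 = 73
DC→B7→Z5→R6→Q5: 12+23+16+1 = 52
DC→B7→Z5→Q5→R6: 12+23+15+1 = 51
DC→Q5→R6→B7→Z5: 18+1+31+23 = 73
DC→Q5→R6→Z5→B7: 18+1+16+23 = 58
… (10 more)
The minimum is 51.
One shortest path: DC → B7 → Z5 → Q5 → R6.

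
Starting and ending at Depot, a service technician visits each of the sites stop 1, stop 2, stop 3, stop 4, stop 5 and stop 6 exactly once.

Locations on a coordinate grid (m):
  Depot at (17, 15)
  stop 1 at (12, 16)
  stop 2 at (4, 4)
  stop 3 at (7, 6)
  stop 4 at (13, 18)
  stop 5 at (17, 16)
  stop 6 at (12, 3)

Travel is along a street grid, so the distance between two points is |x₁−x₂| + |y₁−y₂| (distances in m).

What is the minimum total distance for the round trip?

Shortest round trip = 56 m.

There are 360 distinct closed tours to check (reversals are equivalent).
Depot-stop 1-stop 2-stop 3-stop 4-stop 5-stop 6-Depot: 6+20+5+18+6+18+17 = 90
Depot-stop 1-stop 2-stop 3-stop 4-stop 6-stop 5-Depot: 6+20+5+18+16+18+1 = 84
Depot-stop 1-stop 2-stop 3-stop 5-stop 4-stop 6-Depot: 6+20+5+20+6+16+17 = 90
Depot-stop 1-stop 2-stop 3-stop 5-stop 6-stop 4-Depot: 6+20+5+20+18+16+7 = 92
Depot-stop 1-stop 2-stop 3-stop 6-stop 4-stop 5-Depot: 6+20+5+8+16+6+1 = 62
Depot-stop 1-stop 2-stop 3-stop 6-stop 5-stop 4-Depot: 6+20+5+8+18+6+7 = 70
Depot-stop 1-stop 2-stop 4-stop 3-stop 5-stop 6-Depot: 6+20+23+18+20+18+17 = 122
Depot-stop 1-stop 2-stop 4-stop 3-stop 6-stop 5-Depot: 6+20+23+18+8+18+1 = 94
… (352 more)
Depot-stop 3-stop 2-stop 6-stop 1-stop 4-stop 5-Depot: 19+5+9+13+3+6+1 = 56  ← best
The minimum is 56.
One optimal route: Depot → stop 3 → stop 2 → stop 6 → stop 1 → stop 4 → stop 5 → Depot (or its reverse).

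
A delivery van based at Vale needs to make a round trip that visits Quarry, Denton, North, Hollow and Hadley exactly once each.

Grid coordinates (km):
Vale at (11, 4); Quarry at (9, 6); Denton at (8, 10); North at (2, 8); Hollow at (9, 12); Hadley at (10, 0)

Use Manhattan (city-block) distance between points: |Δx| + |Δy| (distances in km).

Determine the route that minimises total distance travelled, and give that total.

With 5 stops there are 5!/2 = 60 distinct round trips (a route and its reverse cost the same).
Vale-Quarry-Denton-North-Hollow-Hadley-Vale: 4+5+8+11+13+5 = 46
Vale-Quarry-Denton-North-Hadley-Hollow-Vale: 4+5+8+16+13+10 = 56
Vale-Quarry-Denton-Hollow-North-Hadley-Vale: 4+5+3+11+16+5 = 44
Vale-Quarry-Denton-Hollow-Hadley-North-Vale: 4+5+3+13+16+13 = 54
Vale-Quarry-Denton-Hadley-North-Hollow-Vale: 4+5+12+16+11+10 = 58
Vale-Quarry-Denton-Hadley-Hollow-North-Vale: 4+5+12+13+11+13 = 58
Vale-Quarry-North-Denton-Hollow-Hadley-Vale: 4+9+8+3+13+5 = 42
Vale-Quarry-North-Denton-Hadley-Hollow-Vale: 4+9+8+12+13+10 = 56
Vale-Quarry-North-Hollow-Denton-Hadley-Vale: 4+9+11+3+12+5 = 44
Vale-Quarry-North-Hollow-Hadley-Denton-Vale: 4+9+11+13+12+9 = 58
Vale-Quarry-North-Hadley-Denton-Hollow-Vale: 4+9+16+12+3+10 = 54
Vale-Quarry-North-Hadley-Hollow-Denton-Vale: 4+9+16+13+3+9 = 54
Vale-Quarry-Hollow-Denton-North-Hadley-Vale: 4+6+3+8+16+5 = 42
Vale-Quarry-Hollow-Denton-Hadley-North-Vale: 4+6+3+12+16+13 = 54
… (46 more)
The minimum is 42.
One optimal route: Vale → Quarry → North → Denton → Hollow → Hadley → Vale (or its reverse).

42 km — the shortest possible round trip.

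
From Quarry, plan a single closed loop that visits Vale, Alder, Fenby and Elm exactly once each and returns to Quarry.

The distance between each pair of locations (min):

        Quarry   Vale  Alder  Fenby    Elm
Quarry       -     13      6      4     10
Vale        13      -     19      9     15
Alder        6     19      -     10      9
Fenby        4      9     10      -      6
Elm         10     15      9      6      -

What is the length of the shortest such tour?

There are 12 distinct closed tours to check (reversals are equivalent).
Quarry→Vale→Alder→Fenby→Elm→Quarry: 13+19+10+6+10 = 58
Quarry→Vale→Alder→Elm→Fenby→Quarry: 13+19+9+6+4 = 51
Quarry→Vale→Fenby→Alder→Elm→Quarry: 13+9+10+9+10 = 51
Quarry→Vale→Fenby→Elm→Alder→Quarry: 13+9+6+9+6 = 43
Quarry→Vale→Elm→Alder→Fenby→Quarry: 13+15+9+10+4 = 51
Quarry→Vale→Elm→Fenby→Alder→Quarry: 13+15+6+10+6 = 50
Quarry→Alder→Vale→Fenby→Elm→Quarry: 6+19+9+6+10 = 50
Quarry→Alder→Vale→Elm→Fenby→Quarry: 6+19+15+6+4 = 50
Quarry→Alder→Fenby→Vale→Elm→Quarry: 6+10+9+15+10 = 50
Quarry→Alder→Elm→Vale→Fenby→Quarry: 6+9+15+9+4 = 43
Quarry→Fenby→Vale→Alder→Elm→Quarry: 4+9+19+9+10 = 51
Quarry→Fenby→Alder→Vale→Elm→Quarry: 4+10+19+15+10 = 58
The minimum is 43.
One optimal route: Quarry → Vale → Fenby → Elm → Alder → Quarry (or its reverse).

43 min — the shortest possible round trip.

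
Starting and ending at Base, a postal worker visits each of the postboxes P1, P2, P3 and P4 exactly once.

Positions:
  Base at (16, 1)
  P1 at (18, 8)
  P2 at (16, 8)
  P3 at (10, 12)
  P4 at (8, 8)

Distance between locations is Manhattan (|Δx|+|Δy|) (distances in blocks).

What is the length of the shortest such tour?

Minimum total distance: 42 blocks.

There are 12 distinct closed tours to check (reversals are equivalent).
Base→P1→P2→P3→P4→Base: 9+2+10+6+15 = 42
Base→P1→P2→P4→P3→Base: 9+2+8+6+17 = 42
Base→P1→P3→P2→P4→Base: 9+12+10+8+15 = 54
Base→P1→P3→P4→P2→Base: 9+12+6+8+7 = 42
Base→P1→P4→P2→P3→Base: 9+10+8+10+17 = 54
Base→P1→P4→P3→P2→Base: 9+10+6+10+7 = 42
Base→P2→P1→P3→P4→Base: 7+2+12+6+15 = 42
Base→P2→P1→P4→P3→Base: 7+2+10+6+17 = 42
Base→P2→P3→P1→P4→Base: 7+10+12+10+15 = 54
Base→P2→P4→P1→P3→Base: 7+8+10+12+17 = 54
Base→P3→P1→P2→P4→Base: 17+12+2+8+15 = 54
Base→P3→P2→P1→P4→Base: 17+10+2+10+15 = 54
The minimum is 42.
One optimal route: Base → P1 → P2 → P3 → P4 → Base (or its reverse).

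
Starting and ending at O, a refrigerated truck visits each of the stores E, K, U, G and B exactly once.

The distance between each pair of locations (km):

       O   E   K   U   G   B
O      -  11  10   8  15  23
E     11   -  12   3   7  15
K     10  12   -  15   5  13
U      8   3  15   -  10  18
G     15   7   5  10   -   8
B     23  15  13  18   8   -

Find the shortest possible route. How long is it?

Shortest round trip = 49 km.

With 5 stops there are 5!/2 = 60 distinct round trips (a route and its reverse cost the same).
O→E→K→U→G→B→O: 11+12+15+10+8+23 = 79
O→E→K→U→B→G→O: 11+12+15+18+8+15 = 79
O→E→K→G→U→B→O: 11+12+5+10+18+23 = 79
O→E→K→G→B→U→O: 11+12+5+8+18+8 = 62
O→E→K→B→U→G→O: 11+12+13+18+10+15 = 79
O→E→K→B→G→U→O: 11+12+13+8+10+8 = 62
O→E→U→K→G→B→O: 11+3+15+5+8+23 = 65
O→E→U→K→B→G→O: 11+3+15+13+8+15 = 65
O→E→U→G→K→B→O: 11+3+10+5+13+23 = 65
O→E→U→G→B→K→O: 11+3+10+8+13+10 = 55
O→E→U→B→K→G→O: 11+3+18+13+5+15 = 65
O→E→U→B→G→K→O: 11+3+18+8+5+10 = 55
O→E→G→K→U→B→O: 11+7+5+15+18+23 = 79
O→E→G→K→B→U→O: 11+7+5+13+18+8 = 62
… (46 more)
O→K→G→B→E→U→O: 10+5+8+15+3+8 = 49  ← best
The minimum is 49.
One optimal route: O → K → G → B → E → U → O (or its reverse).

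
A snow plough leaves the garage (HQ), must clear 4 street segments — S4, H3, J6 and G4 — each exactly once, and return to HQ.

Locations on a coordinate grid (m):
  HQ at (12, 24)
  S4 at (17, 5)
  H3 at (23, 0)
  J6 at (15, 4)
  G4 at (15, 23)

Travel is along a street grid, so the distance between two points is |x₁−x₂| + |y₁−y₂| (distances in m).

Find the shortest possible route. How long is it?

There are 12 distinct closed tours to check (reversals are equivalent).
HQ-S4-H3-J6-G4-HQ: 24+11+12+19+4 = 70
HQ-S4-H3-G4-J6-HQ: 24+11+31+19+23 = 108
HQ-S4-J6-H3-G4-HQ: 24+3+12+31+4 = 74
HQ-S4-J6-G4-H3-HQ: 24+3+19+31+35 = 112
HQ-S4-G4-H3-J6-HQ: 24+20+31+12+23 = 110
HQ-S4-G4-J6-H3-HQ: 24+20+19+12+35 = 110
HQ-H3-S4-J6-G4-HQ: 35+11+3+19+4 = 72
HQ-H3-S4-G4-J6-HQ: 35+11+20+19+23 = 108
HQ-H3-J6-S4-G4-HQ: 35+12+3+20+4 = 74
HQ-H3-G4-S4-J6-HQ: 35+31+20+3+23 = 112
HQ-J6-S4-H3-G4-HQ: 23+3+11+31+4 = 72
HQ-J6-H3-S4-G4-HQ: 23+12+11+20+4 = 70
The minimum is 70.
One optimal route: HQ → S4 → H3 → J6 → G4 → HQ (or its reverse).

Minimum total distance: 70 m.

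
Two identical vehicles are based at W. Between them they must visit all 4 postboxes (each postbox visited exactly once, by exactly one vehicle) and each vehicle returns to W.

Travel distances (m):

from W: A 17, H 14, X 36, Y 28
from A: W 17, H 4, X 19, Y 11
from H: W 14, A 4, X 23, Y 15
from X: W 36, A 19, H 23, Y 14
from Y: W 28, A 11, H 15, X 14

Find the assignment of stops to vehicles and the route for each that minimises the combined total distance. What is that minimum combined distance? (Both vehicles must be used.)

Check every non-empty split of the stops between the two vehicles; for each half take its own optimal tour:
  {A} + {H, X, Y}: 34 + 79 = 113
  {H} + {A, X, Y}: 28 + 78 = 106
  {A, H} + {X, Y}: 35 + 78 = 113
  {X} + {A, H, Y}: 72 + 57 = 129
  {A, X} + {H, Y}: 72 + 57 = 129
  {H, X} + {A, Y}: 73 + 56 = 129
  … (7 splits in total)
Best: vehicle 1 W → H → W = 28; vehicle 2 W → A → X → Y → W = 78; combined 106.

106 m — the smallest possible combined total.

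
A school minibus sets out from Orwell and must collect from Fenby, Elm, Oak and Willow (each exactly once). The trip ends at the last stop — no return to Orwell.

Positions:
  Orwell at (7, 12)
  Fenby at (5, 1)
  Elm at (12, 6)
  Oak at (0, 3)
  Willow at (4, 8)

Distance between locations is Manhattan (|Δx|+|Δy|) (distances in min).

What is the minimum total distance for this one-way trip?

There are 4! = 24 possible orderings.
Orwell → Fenby → Elm → Oak → Willow: 13+12+15+9 = 49
Orwell → Fenby → Elm → Willow → Oak: 13+12+10+9 = 44
Orwell → Fenby → Oak → Elm → Willow: 13+7+15+10 = 45
Orwell → Fenby → Oak → Willow → Elm: 13+7+9+10 = 39
Orwell → Fenby → Willow → Elm → Oak: 13+8+10+15 = 46
Orwell → Fenby → Willow → Oak → Elm: 13+8+9+15 = 45
Orwell → Elm → Fenby → Oak → Willow: 11+12+7+9 = 39
Orwell → Elm → Fenby → Willow → Oak: 11+12+8+9 = 40
Orwell → Elm → Oak → Fenby → Willow: 11+15+7+8 = 41
Orwell → Elm → Oak → Willow → Fenby: 11+15+9+8 = 43
Orwell → Elm → Willow → Fenby → Oak: 11+10+8+7 = 36
Orwell → Elm → Willow → Oak → Fenby: 11+10+9+7 = 37
Orwell → Oak → Fenby → Elm → Willow: 16+7+12+10 = 45
Orwell → Oak → Fenby → Willow → Elm: 16+7+8+10 = 41
… (10 more)
Orwell → Willow → Oak → Fenby → Elm: 7+9+7+12 = 35  ← best
The minimum is 35.
One shortest path: Orwell → Willow → Oak → Fenby → Elm.

Shortest open route: 35 min.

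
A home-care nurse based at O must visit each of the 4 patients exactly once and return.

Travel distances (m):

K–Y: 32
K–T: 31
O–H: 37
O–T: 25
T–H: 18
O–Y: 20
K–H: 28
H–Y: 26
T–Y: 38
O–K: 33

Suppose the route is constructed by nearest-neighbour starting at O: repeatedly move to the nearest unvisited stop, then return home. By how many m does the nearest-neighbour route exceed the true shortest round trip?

The nearest-neighbour route is 5 m longer than optimal.

From O: Y=20, T=25, K=33, H=37 → choose Y (20).
From Y: H=26, K=32, T=38 → choose H (26).
From H: T=18, K=28 → choose T (18).
From T: K=31 → choose K (31).
NN route O → Y → H → T → K → O costs 128.
Optimal: O → T → H → K → Y → O costs 123 (by enumerating all 12 distinct tours).
Excess = 128 − 123 = 5.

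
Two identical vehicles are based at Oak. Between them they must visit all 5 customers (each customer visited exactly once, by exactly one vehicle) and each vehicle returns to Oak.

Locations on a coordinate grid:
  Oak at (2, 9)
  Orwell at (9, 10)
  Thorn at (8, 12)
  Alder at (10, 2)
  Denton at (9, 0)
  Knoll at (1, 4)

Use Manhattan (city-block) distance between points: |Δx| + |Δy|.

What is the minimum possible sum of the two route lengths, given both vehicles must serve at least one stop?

Try each way of splitting the stops between the two vehicles (each non-empty) and, for each split, find the best tour for each vehicle:
  {Orwell} + {Thorn, Alder, Denton, Knoll}: 16 + 42 = 58
  {Thorn} + {Orwell, Alder, Denton, Knoll}: 18 + 38 = 56
  {Orwell, Thorn} + {Alder, Denton, Knoll}: 20 + 36 = 56
  {Alder} + {Orwell, Thorn, Denton, Knoll}: 30 + 40 = 70
  {Orwell, Alder} + {Thorn, Denton, Knoll}: 32 + 40 = 72
  {Thorn, Alder} + {Orwell, Denton, Knoll}: 36 + 36 = 72
  … (15 splits in total)
  {Orwell, Thorn, Alder, Denton} + {Knoll}: 40 + 12 = 52  ← best
Best: vehicle 1 Oak → Thorn → Orwell → Alder → Denton → Oak = 40; vehicle 2 Oak → Knoll → Oak = 12; combined 52.

52 — the smallest possible combined total.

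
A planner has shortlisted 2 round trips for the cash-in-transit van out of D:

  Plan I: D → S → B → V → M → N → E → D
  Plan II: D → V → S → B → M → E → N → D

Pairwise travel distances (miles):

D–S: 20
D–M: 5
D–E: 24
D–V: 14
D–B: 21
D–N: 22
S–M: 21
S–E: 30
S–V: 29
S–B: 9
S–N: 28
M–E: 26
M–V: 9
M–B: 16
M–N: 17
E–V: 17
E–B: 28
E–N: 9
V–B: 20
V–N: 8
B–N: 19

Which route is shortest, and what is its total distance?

Shortest is Plan I, total 108 miles.

Plan I: 20 + 9 + 20 + 9 + 17 + 9 + 24 = 108
Plan II: 14 + 29 + 9 + 16 + 26 + 9 + 22 = 125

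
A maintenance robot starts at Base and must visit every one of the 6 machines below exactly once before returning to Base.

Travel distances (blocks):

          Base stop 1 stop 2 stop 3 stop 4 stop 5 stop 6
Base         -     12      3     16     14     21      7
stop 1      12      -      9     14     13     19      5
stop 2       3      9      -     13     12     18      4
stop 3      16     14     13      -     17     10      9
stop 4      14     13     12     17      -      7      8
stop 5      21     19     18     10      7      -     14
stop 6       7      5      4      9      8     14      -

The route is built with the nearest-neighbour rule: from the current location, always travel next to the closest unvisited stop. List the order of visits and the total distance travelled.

Total distance 58 blocks via the nearest-neighbour route Base → stop 2 → stop 6 → stop 1 → stop 4 → stop 5 → stop 3 → Base.

From Base: distances to unvisited — stop 2=3, stop 6=7, stop 1=12, stop 4=14, stop 3=16, stop 5=21. Nearest is stop 2 (3).
From stop 2: distances to unvisited — stop 6=4, stop 1=9, stop 4=12, stop 3=13, stop 5=18. Nearest is stop 6 (4).
From stop 6: distances to unvisited — stop 1=5, stop 4=8, stop 3=9, stop 5=14. Nearest is stop 1 (5).
From stop 1: distances to unvisited — stop 4=13, stop 3=14, stop 5=19. Nearest is stop 4 (13).
From stop 4: distances to unvisited — stop 5=7, stop 3=17. Nearest is stop 5 (7).
From stop 5: distances to unvisited — stop 3=10. Nearest is stop 3 (10).
Return stop 3→Base: 16.
Total = 3 + 4 + 5 + 13 + 7 + 10 + 16 = 58.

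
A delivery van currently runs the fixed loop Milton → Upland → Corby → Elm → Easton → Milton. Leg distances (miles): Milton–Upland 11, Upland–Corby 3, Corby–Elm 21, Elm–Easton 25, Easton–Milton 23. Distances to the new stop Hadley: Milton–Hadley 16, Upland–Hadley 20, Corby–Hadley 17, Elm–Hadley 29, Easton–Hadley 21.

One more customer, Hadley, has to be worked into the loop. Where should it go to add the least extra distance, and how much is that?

Adding 14 miles by placing Hadley on the Easton–Milton leg.

Insertion cost between consecutive stops i–j is d(i,Hadley) + d(Hadley,j) − d(i,j):
  between Milton and Upland: 16 + 20 − 11 = 25
  between Upland and Corby: 20 + 17 − 3 = 34
  between Corby and Elm: 17 + 29 − 21 = 25
  between Elm and Easton: 29 + 21 − 25 = 25
  between Easton and Milton: 21 + 16 − 23 = 14
Cheapest insertion is between Easton and Milton, adding 14.
New total = 83 + 14 = 97.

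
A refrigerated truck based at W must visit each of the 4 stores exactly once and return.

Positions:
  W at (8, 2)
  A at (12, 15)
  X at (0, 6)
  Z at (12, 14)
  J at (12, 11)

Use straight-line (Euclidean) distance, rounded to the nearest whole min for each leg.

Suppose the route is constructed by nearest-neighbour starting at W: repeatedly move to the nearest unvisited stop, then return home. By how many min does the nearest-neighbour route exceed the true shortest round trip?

W: X=9, J=10, Z=13, A=14 ⇒ X
X: J=13, Z=14, A=15 ⇒ J
J: Z=3, A=4 ⇒ Z
Z: A=1 ⇒ A
NN route W → X → J → Z → A → W costs 40.
Optimal: W → X → A → Z → J → W costs 38 (by enumerating all 12 distinct tours).
Excess = 40 − 38 = 2.

Excess over optimum: 2 min.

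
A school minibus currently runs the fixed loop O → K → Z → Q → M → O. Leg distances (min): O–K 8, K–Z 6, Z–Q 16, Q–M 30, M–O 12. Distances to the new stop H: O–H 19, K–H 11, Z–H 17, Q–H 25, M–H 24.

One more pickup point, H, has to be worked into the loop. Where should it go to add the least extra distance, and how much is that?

Insertion cost between consecutive stops i–j is d(i,H) + d(H,j) − d(i,j):
  between O and K: 19 + 11 − 8 = 22
  between K and Z: 11 + 17 − 6 = 22
  between Z and Q: 17 + 25 − 16 = 26
  between Q and M: 25 + 24 − 30 = 19
  between M and O: 24 + 19 − 12 = 31
Cheapest insertion is between Q and M, adding 19.
New total = 72 + 19 = 91.

Minimum extra distance: 19 min, inserting H between Q and M.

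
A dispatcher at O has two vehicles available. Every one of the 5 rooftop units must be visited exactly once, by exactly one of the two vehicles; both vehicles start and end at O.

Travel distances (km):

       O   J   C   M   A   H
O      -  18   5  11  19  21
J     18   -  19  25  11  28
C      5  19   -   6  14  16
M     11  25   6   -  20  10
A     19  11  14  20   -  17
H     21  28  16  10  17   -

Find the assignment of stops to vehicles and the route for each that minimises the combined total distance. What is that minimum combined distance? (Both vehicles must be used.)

Check every non-empty split of the stops between the two vehicles; for each half take its own optimal tour:
  {J} + {C, M, A, H}: 36 + 57 = 93
  {C} + {J, M, A, H}: 10 + 67 = 77
  {J, C} + {M, A, H}: 42 + 57 = 99
  {M} + {J, C, A, H}: 22 + 67 = 89
  {J, M} + {C, A, H}: 54 + 57 = 111
  {C, M} + {J, A, H}: 22 + 67 = 89
  … (15 splits in total)
Best: vehicle 1 O → C → O = 10; vehicle 2 O → J → A → H → M → O = 67; combined 77.

Minimum combined distance: 77 km.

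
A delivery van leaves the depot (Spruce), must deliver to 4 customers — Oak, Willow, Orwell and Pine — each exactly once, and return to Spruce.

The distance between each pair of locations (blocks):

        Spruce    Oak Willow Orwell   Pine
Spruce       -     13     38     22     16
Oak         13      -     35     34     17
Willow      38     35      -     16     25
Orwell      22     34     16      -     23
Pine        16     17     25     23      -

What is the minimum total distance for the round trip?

Spruce → Oak → Willow → Orwell → Pine → Spruce: 13+35+16+23+16 = 103
Spruce → Oak → Willow → Pine → Orwell → Spruce: 13+35+25+23+22 = 118
Spruce → Oak → Orwell → Willow → Pine → Spruce: 13+34+16+25+16 = 104
Spruce → Oak → Orwell → Pine → Willow → Spruce: 13+34+23+25+38 = 133
Spruce → Oak → Pine → Willow → Orwell → Spruce: 13+17+25+16+22 = 93
Spruce → Oak → Pine → Orwell → Willow → Spruce: 13+17+23+16+38 = 107
Spruce → Willow → Oak → Orwell → Pine → Spruce: 38+35+34+23+16 = 146
Spruce → Willow → Oak → Pine → Orwell → Spruce: 38+35+17+23+22 = 135
Spruce → Willow → Orwell → Oak → Pine → Spruce: 38+16+34+17+16 = 121
Spruce → Willow → Pine → Oak → Orwell → Spruce: 38+25+17+34+22 = 136
Spruce → Orwell → Oak → Willow → Pine → Spruce: 22+34+35+25+16 = 132
Spruce → Orwell → Willow → Oak → Pine → Spruce: 22+16+35+17+16 = 106
The minimum is 93.
One optimal route: Spruce → Oak → Pine → Willow → Orwell → Spruce (or its reverse).

93 blocks — the shortest possible round trip.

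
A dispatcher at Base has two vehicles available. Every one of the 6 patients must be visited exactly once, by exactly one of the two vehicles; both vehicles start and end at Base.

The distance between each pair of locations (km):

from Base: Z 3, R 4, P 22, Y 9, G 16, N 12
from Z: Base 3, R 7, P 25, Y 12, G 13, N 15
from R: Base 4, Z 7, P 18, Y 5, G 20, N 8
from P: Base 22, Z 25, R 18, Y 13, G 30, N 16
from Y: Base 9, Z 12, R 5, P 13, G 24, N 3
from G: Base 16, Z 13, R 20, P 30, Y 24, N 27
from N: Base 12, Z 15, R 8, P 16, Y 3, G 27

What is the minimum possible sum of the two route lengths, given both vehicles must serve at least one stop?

Minimum combined distance: 80 km.

Check every non-empty split of the stops between the two vehicles; for each half take its own optimal tour:
  {Z} + {R, P, Y, G, N}: 6 + 74 = 80
  {R} + {Z, P, Y, G, N}: 8 + 74 = 82
  {Z, R} + {P, Y, G, N}: 14 + 74 = 88
  {P} + {Z, R, Y, G, N}: 44 + 55 = 99
  {Z, P} + {R, Y, G, N}: 50 + 55 = 105
  {R, P} + {Z, Y, G, N}: 44 + 55 = 99
  … (31 splits in total)
Best: vehicle 1 Base → Z → Base = 6; vehicle 2 Base → R → Y → N → P → G → Base = 74; combined 80.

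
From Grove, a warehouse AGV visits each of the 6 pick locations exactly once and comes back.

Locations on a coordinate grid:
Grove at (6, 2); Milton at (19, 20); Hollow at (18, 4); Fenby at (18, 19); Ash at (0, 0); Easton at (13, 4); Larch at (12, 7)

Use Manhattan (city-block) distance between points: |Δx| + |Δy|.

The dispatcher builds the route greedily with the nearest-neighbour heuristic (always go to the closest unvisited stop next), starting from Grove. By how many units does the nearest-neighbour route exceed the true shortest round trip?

Grove: Ash=8, Easton=9, Larch=11, Hollow=14, Fenby=29, Milton=31 ⇒ Ash
Ash: Easton=17, Larch=19, Hollow=22, Fenby=37, Milton=39 ⇒ Easton
Easton: Larch=4, Hollow=5, Fenby=20, Milton=22 ⇒ Larch
Larch: Hollow=9, Fenby=18, Milton=20 ⇒ Hollow
Hollow: Fenby=15, Milton=17 ⇒ Fenby
Fenby: Milton=2 ⇒ Milton
NN route Grove → Ash → Easton → Larch → Hollow → Fenby → Milton → Grove costs 86.
Optimal: Grove → Ash → Easton → Hollow → Milton → Fenby → Larch → Grove costs 78 (by enumerating all 360 distinct tours).
Excess = 86 − 78 = 8.

8 longer than the optimal tour.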